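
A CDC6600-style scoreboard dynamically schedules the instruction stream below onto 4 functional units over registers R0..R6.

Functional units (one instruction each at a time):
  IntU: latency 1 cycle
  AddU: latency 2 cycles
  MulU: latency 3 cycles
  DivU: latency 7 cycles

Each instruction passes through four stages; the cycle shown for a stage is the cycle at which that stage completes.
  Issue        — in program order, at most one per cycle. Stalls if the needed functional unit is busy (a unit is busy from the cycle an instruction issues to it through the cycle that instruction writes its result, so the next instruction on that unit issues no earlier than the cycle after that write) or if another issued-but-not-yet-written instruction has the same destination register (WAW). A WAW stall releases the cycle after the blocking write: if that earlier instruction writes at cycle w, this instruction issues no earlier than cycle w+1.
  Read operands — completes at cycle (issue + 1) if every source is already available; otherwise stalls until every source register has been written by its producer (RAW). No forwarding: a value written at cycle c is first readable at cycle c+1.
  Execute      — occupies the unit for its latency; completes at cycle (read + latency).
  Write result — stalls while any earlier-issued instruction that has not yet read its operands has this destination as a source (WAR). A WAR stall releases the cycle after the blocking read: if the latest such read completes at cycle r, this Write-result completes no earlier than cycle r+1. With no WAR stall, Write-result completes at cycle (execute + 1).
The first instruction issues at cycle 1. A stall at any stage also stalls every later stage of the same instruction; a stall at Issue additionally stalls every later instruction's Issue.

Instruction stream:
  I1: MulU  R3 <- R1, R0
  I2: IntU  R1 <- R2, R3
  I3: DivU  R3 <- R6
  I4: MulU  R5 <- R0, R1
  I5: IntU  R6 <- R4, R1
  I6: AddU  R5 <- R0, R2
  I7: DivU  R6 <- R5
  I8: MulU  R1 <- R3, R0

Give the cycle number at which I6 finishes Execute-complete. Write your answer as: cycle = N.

cycle = 18

[1] issue I1 (MulU)
[2] I1 read-ops, issue I2 (IntU)
[5] I1 finished on MulU
[6] I1→R3
[7] I2 read-ops, issue I3 (DivU)
[8] I2 finished on IntU, I3 read-ops, issue I4 (MulU)
[9] I2→R1
[10] I4 read-ops, issue I5 (IntU)
[11] I5 read-ops
[12] I5 finished on IntU
[13] I4 finished on MulU, I5→R6
[14] I4→R5
[15] I3 finished on DivU, issue I6 (AddU)
[16] I3→R3, I6 read-ops
[17] issue I7 (DivU)
[18] I6 finished on AddU, issue I8 (MulU)
[19] I6→R5, I8 read-ops
[20] I7 read-ops
[22] I8 finished on MulU
[23] I8→R1
[27] I7 finished on DivU
[28] I7→R6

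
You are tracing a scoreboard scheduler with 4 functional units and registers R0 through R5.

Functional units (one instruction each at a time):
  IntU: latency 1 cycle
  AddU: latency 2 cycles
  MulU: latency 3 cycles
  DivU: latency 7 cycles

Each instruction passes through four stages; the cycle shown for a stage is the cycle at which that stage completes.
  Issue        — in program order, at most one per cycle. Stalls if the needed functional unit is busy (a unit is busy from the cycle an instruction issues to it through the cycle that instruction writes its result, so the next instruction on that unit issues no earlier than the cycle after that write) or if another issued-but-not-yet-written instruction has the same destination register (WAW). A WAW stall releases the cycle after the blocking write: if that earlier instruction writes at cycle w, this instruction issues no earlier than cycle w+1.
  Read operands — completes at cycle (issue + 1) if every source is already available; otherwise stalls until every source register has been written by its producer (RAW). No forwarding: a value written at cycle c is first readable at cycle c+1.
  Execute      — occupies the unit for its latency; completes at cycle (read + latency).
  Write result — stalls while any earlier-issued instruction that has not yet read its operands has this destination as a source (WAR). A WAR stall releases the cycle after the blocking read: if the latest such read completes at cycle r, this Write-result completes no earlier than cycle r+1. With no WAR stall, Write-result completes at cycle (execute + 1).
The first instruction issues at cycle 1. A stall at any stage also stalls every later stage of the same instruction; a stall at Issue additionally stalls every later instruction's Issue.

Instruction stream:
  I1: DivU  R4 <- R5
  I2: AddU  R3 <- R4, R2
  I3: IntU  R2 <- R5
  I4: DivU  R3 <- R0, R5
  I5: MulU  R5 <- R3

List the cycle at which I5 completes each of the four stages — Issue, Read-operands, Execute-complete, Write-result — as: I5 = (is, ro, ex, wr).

I5 = (16, 25, 28, 29)

c1: I1 dispatched to DivU
c2: I1 operands ready | I2 dispatched to AddU
c3: I3 dispatched to IntU
c4: I3 operands ready
c5: I3 complete
c9: I1 complete
c10: R4←I1
c11: I2 operands ready
c12: R2←I3
c13: I2 complete
c14: R3←I2
c15: I4 dispatched to DivU
c16: I4 operands ready | I5 dispatched to MulU
c23: I4 complete
c24: R3←I4
c25: I5 operands ready
c28: I5 complete
c29: R5←I5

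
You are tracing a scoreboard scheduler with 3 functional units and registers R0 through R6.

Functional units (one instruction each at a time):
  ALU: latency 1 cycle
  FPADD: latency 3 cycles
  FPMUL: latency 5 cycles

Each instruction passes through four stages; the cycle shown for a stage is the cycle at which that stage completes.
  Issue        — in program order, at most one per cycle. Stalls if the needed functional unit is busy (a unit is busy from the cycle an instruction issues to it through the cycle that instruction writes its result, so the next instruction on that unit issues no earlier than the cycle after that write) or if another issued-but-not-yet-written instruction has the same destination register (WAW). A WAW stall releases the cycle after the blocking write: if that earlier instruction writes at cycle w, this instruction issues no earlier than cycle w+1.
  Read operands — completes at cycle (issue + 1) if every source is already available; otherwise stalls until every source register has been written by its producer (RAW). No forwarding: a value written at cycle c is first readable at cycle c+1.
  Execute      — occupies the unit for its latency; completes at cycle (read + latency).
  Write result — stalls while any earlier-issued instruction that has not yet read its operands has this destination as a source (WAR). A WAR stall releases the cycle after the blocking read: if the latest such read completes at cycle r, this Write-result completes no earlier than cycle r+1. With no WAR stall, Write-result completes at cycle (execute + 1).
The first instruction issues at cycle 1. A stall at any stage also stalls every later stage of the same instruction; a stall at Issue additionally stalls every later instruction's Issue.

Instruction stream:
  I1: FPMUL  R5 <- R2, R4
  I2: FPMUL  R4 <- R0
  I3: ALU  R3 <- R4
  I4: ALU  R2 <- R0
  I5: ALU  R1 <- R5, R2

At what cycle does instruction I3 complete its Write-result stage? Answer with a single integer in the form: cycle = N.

c1: issue I1 (FPMUL)
c2: I1 read-ops
c7: I1 finished on FPMUL
c8: I1→R5
c9: issue I2 (FPMUL)
c10: I2 read-ops | issue I3 (ALU)
c15: I2 finished on FPMUL
c16: I2→R4
c17: I3 read-ops
c18: I3 finished on ALU
c19: I3→R3
c20: issue I4 (ALU)
c21: I4 read-ops
c22: I4 finished on ALU
c23: I4→R2
c24: issue I5 (ALU)
c25: I5 read-ops
c26: I5 finished on ALU
c27: I5→R1

cycle = 19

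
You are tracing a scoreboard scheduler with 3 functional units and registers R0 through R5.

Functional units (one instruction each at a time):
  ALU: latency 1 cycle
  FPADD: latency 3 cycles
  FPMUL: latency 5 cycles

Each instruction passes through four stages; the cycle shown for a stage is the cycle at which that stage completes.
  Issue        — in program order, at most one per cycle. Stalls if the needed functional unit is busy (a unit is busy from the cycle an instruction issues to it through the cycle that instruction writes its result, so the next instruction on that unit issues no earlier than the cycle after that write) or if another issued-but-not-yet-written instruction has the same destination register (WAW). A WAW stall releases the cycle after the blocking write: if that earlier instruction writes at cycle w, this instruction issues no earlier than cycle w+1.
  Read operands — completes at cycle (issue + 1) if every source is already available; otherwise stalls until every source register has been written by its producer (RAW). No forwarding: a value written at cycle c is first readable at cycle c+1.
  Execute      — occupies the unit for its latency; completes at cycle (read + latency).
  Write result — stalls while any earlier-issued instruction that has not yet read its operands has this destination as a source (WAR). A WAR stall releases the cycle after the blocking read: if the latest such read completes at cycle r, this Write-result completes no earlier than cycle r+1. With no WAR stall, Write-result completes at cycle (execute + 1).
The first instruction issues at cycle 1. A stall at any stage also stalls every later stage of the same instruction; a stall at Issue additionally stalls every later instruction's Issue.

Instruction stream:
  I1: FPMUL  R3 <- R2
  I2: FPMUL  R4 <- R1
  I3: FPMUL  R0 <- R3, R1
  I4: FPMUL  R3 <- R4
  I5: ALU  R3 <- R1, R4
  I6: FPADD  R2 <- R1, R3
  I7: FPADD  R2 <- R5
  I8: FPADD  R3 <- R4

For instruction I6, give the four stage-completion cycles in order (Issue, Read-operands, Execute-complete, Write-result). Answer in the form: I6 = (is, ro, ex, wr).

c1: issue I1 (FPMUL)
c2: I1 read-ops
c7: I1 finished on FPMUL
c8: I1→R3
c9: issue I2 (FPMUL)
c10: I2 read-ops
c15: I2 finished on FPMUL
c16: I2→R4
c17: issue I3 (FPMUL)
c18: I3 read-ops
c23: I3 finished on FPMUL
c24: I3→R0
c25: issue I4 (FPMUL)
c26: I4 read-ops
c31: I4 finished on FPMUL
c32: I4→R3
c33: issue I5 (ALU)
c34: I5 read-ops; issue I6 (FPADD)
c35: I5 finished on ALU
c36: I5→R3
c37: I6 read-ops
c40: I6 finished on FPADD
c41: I6→R2
c42: issue I7 (FPADD)
c43: I7 read-ops
c46: I7 finished on FPADD
c47: I7→R2
c48: issue I8 (FPADD)
c49: I8 read-ops
c52: I8 finished on FPADD
c53: I8→R3

I6 = (34, 37, 40, 41)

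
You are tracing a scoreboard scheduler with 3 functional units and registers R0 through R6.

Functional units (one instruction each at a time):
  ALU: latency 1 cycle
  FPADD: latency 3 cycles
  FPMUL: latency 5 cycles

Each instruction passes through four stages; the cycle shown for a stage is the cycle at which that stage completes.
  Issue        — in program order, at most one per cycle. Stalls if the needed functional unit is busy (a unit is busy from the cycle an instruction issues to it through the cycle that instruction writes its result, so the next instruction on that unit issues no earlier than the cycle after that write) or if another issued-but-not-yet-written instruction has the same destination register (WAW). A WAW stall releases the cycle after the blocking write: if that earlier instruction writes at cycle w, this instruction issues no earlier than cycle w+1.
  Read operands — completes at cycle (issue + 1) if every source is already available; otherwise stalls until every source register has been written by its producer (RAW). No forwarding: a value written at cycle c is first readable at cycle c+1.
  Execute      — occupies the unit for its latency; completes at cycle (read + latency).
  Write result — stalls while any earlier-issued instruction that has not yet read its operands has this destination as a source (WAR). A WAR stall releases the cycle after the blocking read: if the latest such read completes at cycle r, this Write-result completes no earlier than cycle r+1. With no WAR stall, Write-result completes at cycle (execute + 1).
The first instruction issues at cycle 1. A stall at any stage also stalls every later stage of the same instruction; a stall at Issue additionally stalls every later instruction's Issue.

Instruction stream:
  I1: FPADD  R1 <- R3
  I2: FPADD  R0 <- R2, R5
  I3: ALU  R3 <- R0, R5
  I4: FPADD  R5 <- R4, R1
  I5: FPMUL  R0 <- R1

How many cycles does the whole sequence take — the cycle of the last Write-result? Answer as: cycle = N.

t=1  issue I1 (FPADD)
t=2  I1 read-ops
t=5  I1 finished on FPADD
t=6  I1→R1
t=7  issue I2 (FPADD)
t=8  I2 read-ops, issue I3 (ALU)
t=11  I2 finished on FPADD
t=12  I2→R0
t=13  I3 read-ops, issue I4 (FPADD)
t=14  I3 finished on ALU, I4 read-ops, issue I5 (FPMUL)
t=15  I3→R3, I5 read-ops
t=17  I4 finished on FPADD
t=18  I4→R5
t=20  I5 finished on FPMUL
t=21  I5→R0

cycle = 21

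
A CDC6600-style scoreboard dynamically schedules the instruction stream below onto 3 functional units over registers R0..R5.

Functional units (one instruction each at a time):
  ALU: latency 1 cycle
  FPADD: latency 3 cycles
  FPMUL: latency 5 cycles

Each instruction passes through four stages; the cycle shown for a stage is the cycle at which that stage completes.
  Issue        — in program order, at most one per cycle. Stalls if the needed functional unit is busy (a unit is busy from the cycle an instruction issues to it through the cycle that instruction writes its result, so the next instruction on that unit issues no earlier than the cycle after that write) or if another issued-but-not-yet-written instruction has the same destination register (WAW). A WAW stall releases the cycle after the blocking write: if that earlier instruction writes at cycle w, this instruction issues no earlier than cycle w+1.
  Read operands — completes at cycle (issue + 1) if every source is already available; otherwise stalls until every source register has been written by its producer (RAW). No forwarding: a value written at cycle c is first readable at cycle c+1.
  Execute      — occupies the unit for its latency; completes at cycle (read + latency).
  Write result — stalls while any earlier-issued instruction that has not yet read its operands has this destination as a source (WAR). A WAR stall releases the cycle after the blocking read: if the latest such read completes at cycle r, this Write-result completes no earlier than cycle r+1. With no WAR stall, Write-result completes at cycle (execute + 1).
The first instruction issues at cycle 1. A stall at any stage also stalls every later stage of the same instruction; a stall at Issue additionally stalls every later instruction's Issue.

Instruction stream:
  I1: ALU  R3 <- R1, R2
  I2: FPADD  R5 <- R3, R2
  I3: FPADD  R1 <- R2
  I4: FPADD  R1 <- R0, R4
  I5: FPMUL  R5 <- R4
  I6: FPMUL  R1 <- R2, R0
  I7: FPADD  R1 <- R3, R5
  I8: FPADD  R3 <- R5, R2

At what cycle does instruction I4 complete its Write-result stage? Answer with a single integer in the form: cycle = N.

c1: I1→ALU
c2: I1 RO; I2→FPADD
c3: I1 EX
c4: I1 WR R3
c5: I2 RO
c8: I2 EX
c9: I2 WR R5
c10: I3→FPADD
c11: I3 RO
c14: I3 EX
c15: I3 WR R1
c16: I4→FPADD
c17: I4 RO; I5→FPMUL
c18: I5 RO
c20: I4 EX
c21: I4 WR R1
c23: I5 EX
c24: I5 WR R5
c25: I6→FPMUL
c26: I6 RO
c31: I6 EX
c32: I6 WR R1
c33: I7→FPADD
c34: I7 RO
c37: I7 EX
c38: I7 WR R1
c39: I8→FPADD
c40: I8 RO
c43: I8 EX
c44: I8 WR R3

cycle = 21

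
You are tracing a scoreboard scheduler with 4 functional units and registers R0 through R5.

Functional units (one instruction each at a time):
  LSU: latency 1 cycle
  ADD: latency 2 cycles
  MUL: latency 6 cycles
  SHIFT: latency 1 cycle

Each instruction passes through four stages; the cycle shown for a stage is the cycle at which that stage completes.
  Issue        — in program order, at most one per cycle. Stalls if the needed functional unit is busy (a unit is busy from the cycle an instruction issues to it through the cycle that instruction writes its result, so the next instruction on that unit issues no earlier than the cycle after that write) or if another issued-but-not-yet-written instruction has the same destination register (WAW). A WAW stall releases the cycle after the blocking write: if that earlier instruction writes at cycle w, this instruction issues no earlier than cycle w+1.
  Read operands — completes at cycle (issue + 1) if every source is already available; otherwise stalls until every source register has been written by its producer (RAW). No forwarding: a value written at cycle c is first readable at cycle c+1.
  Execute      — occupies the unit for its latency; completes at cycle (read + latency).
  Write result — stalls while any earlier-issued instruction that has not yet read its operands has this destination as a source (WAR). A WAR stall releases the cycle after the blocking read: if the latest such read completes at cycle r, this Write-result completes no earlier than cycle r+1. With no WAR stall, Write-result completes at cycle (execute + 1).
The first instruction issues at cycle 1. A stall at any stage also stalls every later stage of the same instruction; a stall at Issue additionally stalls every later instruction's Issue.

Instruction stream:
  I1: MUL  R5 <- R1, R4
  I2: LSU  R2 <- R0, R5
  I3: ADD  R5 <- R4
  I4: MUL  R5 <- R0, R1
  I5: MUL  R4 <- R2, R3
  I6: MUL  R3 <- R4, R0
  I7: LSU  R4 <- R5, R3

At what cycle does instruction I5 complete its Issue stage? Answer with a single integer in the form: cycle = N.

cycle = 24

I1: IS=1 RO=2 EX=8 WR=9
I2: IS=2 RO=10 EX=11 WR=12  [RAW R5: wait I1 write@9]
I3: IS=10 RO=11 EX=13 WR=14  [WAW R5: wait I1 write@9]
I4: IS=15 RO=16 EX=22 WR=23  [WAW R5: wait I3 write@14]
I5: IS=24 RO=25 EX=31 WR=32  [struct: MUL busy until I4 writes@23]
I6: IS=33 RO=34 EX=40 WR=41  [struct: MUL busy until I5 writes@32]
I7: IS=34 RO=42 EX=43 WR=44  [RAW R3: wait I6 write@41]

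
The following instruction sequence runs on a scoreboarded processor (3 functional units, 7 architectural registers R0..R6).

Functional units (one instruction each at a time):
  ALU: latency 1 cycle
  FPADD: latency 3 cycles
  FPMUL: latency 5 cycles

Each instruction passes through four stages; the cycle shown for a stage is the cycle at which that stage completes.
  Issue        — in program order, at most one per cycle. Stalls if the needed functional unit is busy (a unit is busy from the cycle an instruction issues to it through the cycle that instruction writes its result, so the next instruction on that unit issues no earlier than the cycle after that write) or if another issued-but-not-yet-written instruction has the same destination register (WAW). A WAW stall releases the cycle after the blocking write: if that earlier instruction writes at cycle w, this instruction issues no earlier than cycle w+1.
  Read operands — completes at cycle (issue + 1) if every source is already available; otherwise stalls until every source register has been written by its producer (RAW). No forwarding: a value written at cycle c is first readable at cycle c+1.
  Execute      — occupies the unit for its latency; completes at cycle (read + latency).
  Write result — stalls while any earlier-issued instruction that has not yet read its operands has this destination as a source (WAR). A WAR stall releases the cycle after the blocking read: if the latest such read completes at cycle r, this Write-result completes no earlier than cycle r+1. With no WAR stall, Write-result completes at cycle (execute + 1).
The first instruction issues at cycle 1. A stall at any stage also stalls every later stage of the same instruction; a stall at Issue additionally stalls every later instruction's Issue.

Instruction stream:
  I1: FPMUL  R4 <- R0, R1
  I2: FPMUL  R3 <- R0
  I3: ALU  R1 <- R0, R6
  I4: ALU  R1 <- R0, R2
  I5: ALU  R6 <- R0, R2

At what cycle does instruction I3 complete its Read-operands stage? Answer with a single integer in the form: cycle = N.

cycle 1: I1→FPMUL
cycle 2: I1 RO
cycle 7: I1 EX
cycle 8: I1 WR R4
cycle 9: I2→FPMUL
cycle 10: I2 RO | I3→ALU
cycle 11: I3 RO
cycle 12: I3 EX
cycle 13: I3 WR R1
cycle 14: I4→ALU
cycle 15: I2 EX | I4 RO
cycle 16: I2 WR R3 | I4 EX
cycle 17: I4 WR R1
cycle 18: I5→ALU
cycle 19: I5 RO
cycle 20: I5 EX
cycle 21: I5 WR R6

cycle = 11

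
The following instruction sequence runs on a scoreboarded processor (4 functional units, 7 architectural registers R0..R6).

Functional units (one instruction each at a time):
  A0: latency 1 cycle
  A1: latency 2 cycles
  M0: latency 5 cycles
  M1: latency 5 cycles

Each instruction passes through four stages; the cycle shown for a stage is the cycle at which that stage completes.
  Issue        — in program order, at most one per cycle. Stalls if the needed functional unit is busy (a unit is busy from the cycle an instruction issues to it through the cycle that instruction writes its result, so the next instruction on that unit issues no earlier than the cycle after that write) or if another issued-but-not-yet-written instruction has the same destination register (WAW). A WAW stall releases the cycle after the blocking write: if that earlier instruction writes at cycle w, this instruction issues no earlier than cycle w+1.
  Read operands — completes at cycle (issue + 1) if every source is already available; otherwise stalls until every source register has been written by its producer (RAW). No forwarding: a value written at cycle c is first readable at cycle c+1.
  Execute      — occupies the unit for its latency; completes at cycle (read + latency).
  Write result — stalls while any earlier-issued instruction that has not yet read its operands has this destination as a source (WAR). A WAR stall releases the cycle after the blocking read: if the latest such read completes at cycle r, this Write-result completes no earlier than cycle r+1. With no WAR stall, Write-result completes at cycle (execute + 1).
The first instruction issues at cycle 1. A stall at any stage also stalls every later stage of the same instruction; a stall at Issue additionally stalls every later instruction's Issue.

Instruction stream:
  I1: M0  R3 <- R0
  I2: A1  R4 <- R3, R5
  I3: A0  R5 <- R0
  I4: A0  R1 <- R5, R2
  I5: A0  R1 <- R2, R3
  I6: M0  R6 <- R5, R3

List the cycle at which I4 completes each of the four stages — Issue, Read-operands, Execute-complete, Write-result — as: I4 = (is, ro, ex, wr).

I4 = (11, 12, 13, 14)

I1 -> (1, 2, 7, 8)
I2 -> (2, 9, 11, 12)  // RAW R3: wait I1 write@8
I3 -> (3, 4, 5, 10)  // WAR R5: wait I2 read@9
I4 -> (11, 12, 13, 14)  // struct: A0 busy until I3 writes@10
I5 -> (15, 16, 17, 18)  // struct: A0 busy until I4 writes@14
I6 -> (16, 17, 22, 23)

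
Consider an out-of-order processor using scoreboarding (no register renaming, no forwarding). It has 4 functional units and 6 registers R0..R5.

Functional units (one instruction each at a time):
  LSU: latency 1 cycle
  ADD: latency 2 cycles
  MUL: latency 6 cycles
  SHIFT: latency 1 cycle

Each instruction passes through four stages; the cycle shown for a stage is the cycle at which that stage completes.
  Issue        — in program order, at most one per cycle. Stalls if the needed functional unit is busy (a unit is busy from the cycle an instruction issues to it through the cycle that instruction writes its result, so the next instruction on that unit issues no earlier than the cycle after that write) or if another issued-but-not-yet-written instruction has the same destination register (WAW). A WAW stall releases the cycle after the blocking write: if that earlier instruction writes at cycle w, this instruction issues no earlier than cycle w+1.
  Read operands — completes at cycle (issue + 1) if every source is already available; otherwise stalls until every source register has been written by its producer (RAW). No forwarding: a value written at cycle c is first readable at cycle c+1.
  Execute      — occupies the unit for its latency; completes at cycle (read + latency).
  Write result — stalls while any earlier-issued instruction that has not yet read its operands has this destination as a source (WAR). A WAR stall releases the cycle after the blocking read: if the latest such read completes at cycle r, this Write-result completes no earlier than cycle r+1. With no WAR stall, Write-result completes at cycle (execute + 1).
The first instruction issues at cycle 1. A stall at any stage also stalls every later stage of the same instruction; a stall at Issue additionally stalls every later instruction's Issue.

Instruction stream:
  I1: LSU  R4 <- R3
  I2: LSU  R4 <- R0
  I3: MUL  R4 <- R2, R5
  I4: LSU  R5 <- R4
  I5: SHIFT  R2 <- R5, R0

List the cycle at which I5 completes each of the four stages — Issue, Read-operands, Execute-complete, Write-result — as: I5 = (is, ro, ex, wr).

cycle 1: I1→LSU
cycle 2: I1 RO
cycle 3: I1 EX
cycle 4: I1 WR R4
cycle 5: I2→LSU
cycle 6: I2 RO
cycle 7: I2 EX
cycle 8: I2 WR R4
cycle 9: I3→MUL
cycle 10: I3 RO; I4→LSU
cycle 11: I5→SHIFT
cycle 16: I3 EX
cycle 17: I3 WR R4
cycle 18: I4 RO
cycle 19: I4 EX
cycle 20: I4 WR R5
cycle 21: I5 RO
cycle 22: I5 EX
cycle 23: I5 WR R2

I5 = (11, 21, 22, 23)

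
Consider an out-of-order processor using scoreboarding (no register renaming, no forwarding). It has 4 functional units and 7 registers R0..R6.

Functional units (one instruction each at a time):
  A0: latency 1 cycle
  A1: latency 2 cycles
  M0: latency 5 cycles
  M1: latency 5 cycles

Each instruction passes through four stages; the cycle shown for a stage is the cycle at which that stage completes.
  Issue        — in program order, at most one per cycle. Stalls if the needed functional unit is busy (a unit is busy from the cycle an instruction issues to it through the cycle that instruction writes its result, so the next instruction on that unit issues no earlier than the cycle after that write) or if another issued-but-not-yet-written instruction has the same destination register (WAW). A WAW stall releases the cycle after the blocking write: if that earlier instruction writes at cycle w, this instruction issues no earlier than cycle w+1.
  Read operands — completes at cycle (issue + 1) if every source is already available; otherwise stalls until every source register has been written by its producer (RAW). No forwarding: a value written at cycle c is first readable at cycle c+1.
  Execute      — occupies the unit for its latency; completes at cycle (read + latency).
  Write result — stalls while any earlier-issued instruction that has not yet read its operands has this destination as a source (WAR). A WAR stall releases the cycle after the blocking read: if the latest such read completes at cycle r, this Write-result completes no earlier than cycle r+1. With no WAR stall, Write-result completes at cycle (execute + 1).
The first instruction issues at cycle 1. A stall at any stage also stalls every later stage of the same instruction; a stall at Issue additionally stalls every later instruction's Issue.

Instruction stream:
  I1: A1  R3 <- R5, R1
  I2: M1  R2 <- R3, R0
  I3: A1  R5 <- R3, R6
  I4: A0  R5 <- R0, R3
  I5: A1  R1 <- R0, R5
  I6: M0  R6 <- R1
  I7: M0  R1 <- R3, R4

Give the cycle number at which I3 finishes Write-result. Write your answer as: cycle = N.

cycle = 10

I1  is:1  ro:2  ex:4  wr:5
I2  is:2  ro:6  ex:11  wr:12  — RAW R3: wait I1 write@5
I3  is:6  ro:7  ex:9  wr:10  — struct: A1 busy until I1 writes@5
I4  is:11  ro:12  ex:13  wr:14  — WAW R5: wait I3 write@10
I5  is:12  ro:15  ex:17  wr:18  — RAW R5: wait I4 write@14
I6  is:13  ro:19  ex:24  wr:25  — RAW R1: wait I5 write@18
I7  is:26  ro:27  ex:32  wr:33  — struct: M0 busy until I6 writes@25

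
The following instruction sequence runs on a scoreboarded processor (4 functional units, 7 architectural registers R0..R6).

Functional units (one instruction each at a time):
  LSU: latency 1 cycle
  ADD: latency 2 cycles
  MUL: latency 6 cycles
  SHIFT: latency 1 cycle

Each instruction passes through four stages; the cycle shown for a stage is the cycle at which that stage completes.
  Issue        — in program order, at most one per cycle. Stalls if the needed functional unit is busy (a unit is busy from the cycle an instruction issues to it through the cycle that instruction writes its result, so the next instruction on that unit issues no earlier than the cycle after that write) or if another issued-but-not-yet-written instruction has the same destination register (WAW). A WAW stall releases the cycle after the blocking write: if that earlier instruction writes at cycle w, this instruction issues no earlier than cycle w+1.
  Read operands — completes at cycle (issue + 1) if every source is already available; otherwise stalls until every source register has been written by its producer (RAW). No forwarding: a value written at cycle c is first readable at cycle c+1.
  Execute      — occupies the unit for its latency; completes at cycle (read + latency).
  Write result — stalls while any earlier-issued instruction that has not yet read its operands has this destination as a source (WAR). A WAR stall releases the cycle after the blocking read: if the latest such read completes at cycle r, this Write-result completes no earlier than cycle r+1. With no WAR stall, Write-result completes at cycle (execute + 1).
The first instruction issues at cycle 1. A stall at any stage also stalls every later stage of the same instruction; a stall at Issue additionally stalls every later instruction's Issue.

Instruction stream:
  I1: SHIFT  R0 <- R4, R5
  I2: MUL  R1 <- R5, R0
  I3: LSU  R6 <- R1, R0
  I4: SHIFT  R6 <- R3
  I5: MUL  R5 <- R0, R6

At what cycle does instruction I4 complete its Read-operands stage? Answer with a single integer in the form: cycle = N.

cycle = 17

[1] I1 dispatched to SHIFT
[2] I1 operands ready · I2 dispatched to MUL
[3] I1 complete · I3 dispatched to LSU
[4] R0←I1
[5] I2 operands ready
[11] I2 complete
[12] R1←I2
[13] I3 operands ready
[14] I3 complete
[15] R6←I3
[16] I4 dispatched to SHIFT
[17] I4 operands ready · I5 dispatched to MUL
[18] I4 complete
[19] R6←I4
[20] I5 operands ready
[26] I5 complete
[27] R5←I5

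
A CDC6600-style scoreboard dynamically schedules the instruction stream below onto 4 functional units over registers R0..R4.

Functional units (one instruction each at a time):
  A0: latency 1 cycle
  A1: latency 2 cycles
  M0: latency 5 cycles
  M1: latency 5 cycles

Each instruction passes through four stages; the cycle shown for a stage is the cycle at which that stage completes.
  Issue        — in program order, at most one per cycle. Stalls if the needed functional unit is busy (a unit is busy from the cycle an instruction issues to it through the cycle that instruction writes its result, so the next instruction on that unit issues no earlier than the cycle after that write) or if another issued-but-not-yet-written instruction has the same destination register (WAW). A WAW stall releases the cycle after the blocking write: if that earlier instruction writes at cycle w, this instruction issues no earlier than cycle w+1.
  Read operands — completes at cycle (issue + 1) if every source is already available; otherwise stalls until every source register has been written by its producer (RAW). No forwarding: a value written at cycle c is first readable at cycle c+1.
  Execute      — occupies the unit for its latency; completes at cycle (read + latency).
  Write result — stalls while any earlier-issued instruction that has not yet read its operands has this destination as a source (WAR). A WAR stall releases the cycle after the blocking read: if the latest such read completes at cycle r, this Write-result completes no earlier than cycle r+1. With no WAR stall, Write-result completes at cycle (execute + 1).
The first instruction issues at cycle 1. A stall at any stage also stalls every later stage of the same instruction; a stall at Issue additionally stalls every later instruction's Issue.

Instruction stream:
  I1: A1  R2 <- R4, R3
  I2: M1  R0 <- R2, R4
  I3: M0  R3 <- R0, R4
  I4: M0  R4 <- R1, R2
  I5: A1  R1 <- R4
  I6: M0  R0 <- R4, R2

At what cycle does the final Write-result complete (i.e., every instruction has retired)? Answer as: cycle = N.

  I1 | 1 | 2 | 4 | 5
  I2 | 2 | 6 | 11 | 12   RAW R2: wait I1 write@5
  I3 | 3 | 13 | 18 | 19   RAW R0: wait I2 write@12
  I4 | 20 | 21 | 26 | 27   struct: M0 busy until I3 writes@19
  I5 | 21 | 28 | 30 | 31   RAW R4: wait I4 write@27
  I6 | 28 | 29 | 34 | 35   struct: M0 busy until I4 writes@27

cycle = 35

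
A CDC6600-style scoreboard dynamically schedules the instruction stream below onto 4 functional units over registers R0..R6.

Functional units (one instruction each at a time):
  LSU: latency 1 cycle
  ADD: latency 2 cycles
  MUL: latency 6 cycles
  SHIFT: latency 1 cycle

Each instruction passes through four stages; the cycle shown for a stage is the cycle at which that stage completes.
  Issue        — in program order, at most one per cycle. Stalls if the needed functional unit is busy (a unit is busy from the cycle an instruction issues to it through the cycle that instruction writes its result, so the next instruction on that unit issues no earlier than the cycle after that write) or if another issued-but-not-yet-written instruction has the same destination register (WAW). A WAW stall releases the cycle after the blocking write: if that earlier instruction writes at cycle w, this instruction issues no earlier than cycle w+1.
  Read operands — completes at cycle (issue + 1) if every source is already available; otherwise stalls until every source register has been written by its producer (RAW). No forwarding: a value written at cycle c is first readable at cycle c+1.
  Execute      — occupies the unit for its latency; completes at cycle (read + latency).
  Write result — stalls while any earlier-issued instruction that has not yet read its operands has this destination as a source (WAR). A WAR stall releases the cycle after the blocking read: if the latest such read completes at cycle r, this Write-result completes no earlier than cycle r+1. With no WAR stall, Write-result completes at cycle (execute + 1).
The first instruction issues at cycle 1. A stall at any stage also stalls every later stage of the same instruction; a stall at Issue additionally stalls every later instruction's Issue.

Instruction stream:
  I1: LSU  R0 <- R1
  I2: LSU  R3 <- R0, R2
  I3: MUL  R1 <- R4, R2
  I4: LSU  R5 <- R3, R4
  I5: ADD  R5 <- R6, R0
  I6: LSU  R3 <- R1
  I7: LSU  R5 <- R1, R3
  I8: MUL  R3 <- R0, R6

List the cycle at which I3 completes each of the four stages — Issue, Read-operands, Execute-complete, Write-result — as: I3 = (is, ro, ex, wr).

I1 -> (1, 2, 3, 4)
I2 -> (5, 6, 7, 8)  // struct: LSU busy until I1 writes@4
I3 -> (6, 7, 13, 14)
I4 -> (9, 10, 11, 12)  // struct: LSU busy until I2 writes@8
I5 -> (13, 14, 16, 17)  // WAW R5: wait I4 write@12
I6 -> (14, 15, 16, 17)
I7 -> (18, 19, 20, 21)  // struct: LSU busy until I6 writes@17
I8 -> (19, 20, 26, 27)

I3 = (6, 7, 13, 14)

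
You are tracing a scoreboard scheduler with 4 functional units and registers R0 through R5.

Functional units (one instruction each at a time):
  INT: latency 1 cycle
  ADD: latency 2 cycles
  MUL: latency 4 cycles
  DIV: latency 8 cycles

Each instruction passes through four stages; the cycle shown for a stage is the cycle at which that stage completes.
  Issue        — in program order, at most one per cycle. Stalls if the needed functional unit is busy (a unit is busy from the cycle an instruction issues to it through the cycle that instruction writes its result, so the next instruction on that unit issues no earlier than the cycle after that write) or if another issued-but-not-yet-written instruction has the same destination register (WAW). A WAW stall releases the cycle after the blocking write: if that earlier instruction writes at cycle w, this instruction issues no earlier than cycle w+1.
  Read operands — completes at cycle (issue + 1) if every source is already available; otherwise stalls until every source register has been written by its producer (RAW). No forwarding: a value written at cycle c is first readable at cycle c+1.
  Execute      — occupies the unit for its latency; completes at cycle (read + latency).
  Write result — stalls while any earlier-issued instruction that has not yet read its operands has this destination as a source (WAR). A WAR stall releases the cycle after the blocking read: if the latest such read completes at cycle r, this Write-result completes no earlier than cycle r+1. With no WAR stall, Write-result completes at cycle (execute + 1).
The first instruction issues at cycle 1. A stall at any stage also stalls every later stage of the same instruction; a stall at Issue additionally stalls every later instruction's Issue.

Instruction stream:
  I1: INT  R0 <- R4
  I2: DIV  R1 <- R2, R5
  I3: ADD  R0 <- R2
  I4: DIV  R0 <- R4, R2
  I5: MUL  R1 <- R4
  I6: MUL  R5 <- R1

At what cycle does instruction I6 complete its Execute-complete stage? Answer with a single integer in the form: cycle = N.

I1: IS=1 RO=2 EX=3 WR=4
I2: IS=2 RO=3 EX=11 WR=12
I3: IS=5 RO=6 EX=8 WR=9  [WAW R0: wait I1 write@4]
I4: IS=13 RO=14 EX=22 WR=23  [struct: DIV busy until I2 writes@12]
I5: IS=14 RO=15 EX=19 WR=20
I6: IS=21 RO=22 EX=26 WR=27  [struct: MUL busy until I5 writes@20]

cycle = 26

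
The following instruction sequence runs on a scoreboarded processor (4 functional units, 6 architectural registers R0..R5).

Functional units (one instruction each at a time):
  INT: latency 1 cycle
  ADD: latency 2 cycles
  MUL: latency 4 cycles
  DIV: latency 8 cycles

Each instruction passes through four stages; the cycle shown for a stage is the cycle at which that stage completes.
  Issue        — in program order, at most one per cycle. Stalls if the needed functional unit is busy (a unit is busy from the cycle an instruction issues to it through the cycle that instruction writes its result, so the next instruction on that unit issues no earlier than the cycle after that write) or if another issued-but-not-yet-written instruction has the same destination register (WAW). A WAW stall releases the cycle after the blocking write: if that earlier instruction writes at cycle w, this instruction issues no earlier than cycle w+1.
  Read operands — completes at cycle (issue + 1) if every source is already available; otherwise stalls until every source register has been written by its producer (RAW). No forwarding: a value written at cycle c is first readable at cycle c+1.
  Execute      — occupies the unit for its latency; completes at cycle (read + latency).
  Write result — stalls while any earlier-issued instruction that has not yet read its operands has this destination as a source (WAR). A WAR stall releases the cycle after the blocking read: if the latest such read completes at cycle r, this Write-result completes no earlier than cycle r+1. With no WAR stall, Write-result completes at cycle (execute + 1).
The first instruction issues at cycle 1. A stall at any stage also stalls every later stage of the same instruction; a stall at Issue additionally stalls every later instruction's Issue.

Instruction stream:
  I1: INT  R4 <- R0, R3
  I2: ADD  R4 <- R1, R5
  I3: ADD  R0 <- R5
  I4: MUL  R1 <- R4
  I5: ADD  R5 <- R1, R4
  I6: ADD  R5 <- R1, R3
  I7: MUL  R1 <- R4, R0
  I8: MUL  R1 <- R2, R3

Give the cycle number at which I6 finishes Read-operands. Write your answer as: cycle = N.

c1: I1→INT
c2: I1 RO
c3: I1 EX
c4: I1 WR R4
c5: I2→ADD
c6: I2 RO
c8: I2 EX
c9: I2 WR R4
c10: I3→ADD
c11: I3 RO · I4→MUL
c12: I4 RO
c13: I3 EX
c14: I3 WR R0
c15: I5→ADD
c16: I4 EX
c17: I4 WR R1
c18: I5 RO
c20: I5 EX
c21: I5 WR R5
c22: I6→ADD
c23: I6 RO · I7→MUL
c24: I7 RO
c25: I6 EX
c26: I6 WR R5
c28: I7 EX
c29: I7 WR R1
c30: I8→MUL
c31: I8 RO
c35: I8 EX
c36: I8 WR R1

cycle = 23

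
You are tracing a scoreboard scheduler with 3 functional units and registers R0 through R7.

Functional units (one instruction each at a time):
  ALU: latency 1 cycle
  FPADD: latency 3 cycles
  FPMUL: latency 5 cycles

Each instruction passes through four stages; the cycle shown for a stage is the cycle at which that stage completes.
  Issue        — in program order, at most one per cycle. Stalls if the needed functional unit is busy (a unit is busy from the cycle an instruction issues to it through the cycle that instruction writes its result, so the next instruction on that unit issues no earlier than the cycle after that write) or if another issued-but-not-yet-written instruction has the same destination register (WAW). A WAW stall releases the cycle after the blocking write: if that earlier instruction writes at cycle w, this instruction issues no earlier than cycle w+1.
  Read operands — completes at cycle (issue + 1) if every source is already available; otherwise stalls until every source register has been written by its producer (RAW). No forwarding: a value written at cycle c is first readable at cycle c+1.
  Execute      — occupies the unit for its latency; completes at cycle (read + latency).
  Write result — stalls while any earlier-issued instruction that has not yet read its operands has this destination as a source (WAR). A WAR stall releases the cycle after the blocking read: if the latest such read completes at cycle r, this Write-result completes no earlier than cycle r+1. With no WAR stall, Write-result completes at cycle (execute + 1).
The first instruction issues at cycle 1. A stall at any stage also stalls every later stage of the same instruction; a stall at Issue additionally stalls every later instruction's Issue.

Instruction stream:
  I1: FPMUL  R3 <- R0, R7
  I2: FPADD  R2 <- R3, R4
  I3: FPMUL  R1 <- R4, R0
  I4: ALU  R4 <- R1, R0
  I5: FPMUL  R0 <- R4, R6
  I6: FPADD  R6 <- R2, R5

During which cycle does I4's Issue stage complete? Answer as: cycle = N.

cycle = 10

t=1  I1→FPMUL
t=2  I1 RO · I2→FPADD
t=7  I1 EX
t=8  I1 WR R3
t=9  I2 RO · I3→FPMUL
t=10  I3 RO · I4→ALU
t=12  I2 EX
t=13  I2 WR R2
t=15  I3 EX
t=16  I3 WR R1
t=17  I4 RO · I5→FPMUL
t=18  I4 EX · I6→FPADD
t=19  I4 WR R4 · I6 RO
t=20  I5 RO
t=22  I6 EX
t=23  I6 WR R6
t=25  I5 EX
t=26  I5 WR R0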